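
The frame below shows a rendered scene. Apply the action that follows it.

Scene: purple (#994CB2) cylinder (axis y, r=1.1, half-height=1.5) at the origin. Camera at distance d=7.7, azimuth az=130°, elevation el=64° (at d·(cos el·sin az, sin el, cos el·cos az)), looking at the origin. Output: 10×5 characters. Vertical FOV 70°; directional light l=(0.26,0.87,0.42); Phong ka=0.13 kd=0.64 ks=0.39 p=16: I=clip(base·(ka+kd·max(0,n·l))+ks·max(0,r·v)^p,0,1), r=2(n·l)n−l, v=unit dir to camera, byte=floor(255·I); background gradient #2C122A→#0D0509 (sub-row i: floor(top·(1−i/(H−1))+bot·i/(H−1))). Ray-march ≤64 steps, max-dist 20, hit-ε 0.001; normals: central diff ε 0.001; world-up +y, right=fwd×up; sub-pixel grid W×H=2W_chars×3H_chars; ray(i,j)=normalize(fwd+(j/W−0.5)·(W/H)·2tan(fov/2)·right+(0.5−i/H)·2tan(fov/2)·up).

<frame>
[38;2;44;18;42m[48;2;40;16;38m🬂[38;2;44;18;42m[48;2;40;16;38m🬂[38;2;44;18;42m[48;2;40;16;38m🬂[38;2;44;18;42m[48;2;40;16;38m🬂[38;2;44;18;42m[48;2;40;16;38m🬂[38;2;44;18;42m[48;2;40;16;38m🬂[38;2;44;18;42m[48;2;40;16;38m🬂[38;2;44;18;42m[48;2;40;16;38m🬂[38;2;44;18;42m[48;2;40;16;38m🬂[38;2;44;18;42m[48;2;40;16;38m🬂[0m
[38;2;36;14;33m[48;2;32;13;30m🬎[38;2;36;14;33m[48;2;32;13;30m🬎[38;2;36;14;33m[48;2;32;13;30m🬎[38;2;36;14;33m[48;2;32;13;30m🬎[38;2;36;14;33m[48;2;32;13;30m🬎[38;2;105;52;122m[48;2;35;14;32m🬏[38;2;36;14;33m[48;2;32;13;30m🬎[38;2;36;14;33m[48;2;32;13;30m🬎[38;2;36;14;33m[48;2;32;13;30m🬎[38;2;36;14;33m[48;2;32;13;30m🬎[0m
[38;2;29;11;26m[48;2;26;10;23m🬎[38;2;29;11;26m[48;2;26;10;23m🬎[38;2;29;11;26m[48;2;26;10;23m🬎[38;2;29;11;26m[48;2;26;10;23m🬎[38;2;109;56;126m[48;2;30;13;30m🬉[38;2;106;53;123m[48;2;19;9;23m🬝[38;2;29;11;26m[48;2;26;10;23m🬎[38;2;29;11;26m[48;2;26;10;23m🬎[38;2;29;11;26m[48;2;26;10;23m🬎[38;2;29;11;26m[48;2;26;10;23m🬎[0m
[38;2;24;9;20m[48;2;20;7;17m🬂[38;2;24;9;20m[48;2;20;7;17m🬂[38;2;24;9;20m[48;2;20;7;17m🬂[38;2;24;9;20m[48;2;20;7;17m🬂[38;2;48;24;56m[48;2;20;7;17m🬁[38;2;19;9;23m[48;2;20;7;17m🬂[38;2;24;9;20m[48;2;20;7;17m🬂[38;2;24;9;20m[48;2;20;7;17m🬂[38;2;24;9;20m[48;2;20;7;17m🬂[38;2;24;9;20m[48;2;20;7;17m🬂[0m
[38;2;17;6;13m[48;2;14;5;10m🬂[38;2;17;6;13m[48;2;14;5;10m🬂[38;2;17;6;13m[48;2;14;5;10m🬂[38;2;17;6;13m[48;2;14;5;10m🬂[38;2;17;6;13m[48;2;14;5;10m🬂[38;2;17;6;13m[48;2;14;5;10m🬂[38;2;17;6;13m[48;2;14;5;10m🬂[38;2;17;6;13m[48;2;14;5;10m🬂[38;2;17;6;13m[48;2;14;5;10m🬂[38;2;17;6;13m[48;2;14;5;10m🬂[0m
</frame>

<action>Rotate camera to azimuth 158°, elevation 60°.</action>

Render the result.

<frame>
[38;2;44;18;42m[48;2;40;16;38m🬂[38;2;44;18;42m[48;2;40;16;38m🬂[38;2;44;18;42m[48;2;40;16;38m🬂[38;2;44;18;42m[48;2;40;16;38m🬂[38;2;44;18;42m[48;2;40;16;38m🬂[38;2;44;18;42m[48;2;40;16;38m🬂[38;2;44;18;42m[48;2;40;16;38m🬂[38;2;44;18;42m[48;2;40;16;38m🬂[38;2;44;18;42m[48;2;40;16;38m🬂[38;2;44;18;42m[48;2;40;16;38m🬂[0m
[38;2;36;14;33m[48;2;32;13;30m🬎[38;2;36;14;33m[48;2;32;13;30m🬎[38;2;36;14;33m[48;2;32;13;30m🬎[38;2;36;14;33m[48;2;32;13;30m🬎[38;2;36;14;33m[48;2;32;13;30m🬎[38;2;110;57;127m[48;2;35;14;32m🬏[38;2;36;14;33m[48;2;32;13;30m🬎[38;2;36;14;33m[48;2;32;13;30m🬎[38;2;36;14;33m[48;2;32;13;30m🬎[38;2;36;14;33m[48;2;32;13;30m🬎[0m
[38;2;29;11;26m[48;2;26;10;23m🬎[38;2;29;11;26m[48;2;26;10;23m🬎[38;2;29;11;26m[48;2;26;10;23m🬎[38;2;29;11;26m[48;2;26;10;23m🬎[38;2;127;74;144m[48;2;25;10;24m🬉[38;2;113;61;131m[48;2;19;9;23m🬎[38;2;29;11;26m[48;2;26;10;23m🬎[38;2;29;11;26m[48;2;26;10;23m🬎[38;2;29;11;26m[48;2;26;10;23m🬎[38;2;29;11;26m[48;2;26;10;23m🬎[0m
[38;2;24;9;20m[48;2;20;7;17m🬂[38;2;24;9;20m[48;2;20;7;17m🬂[38;2;24;9;20m[48;2;20;7;17m🬂[38;2;24;9;20m[48;2;20;7;17m🬂[38;2;25;12;29m[48;2;20;7;17m🬁[38;2;19;9;23m[48;2;20;7;17m🬂[38;2;24;9;20m[48;2;20;7;17m🬂[38;2;24;9;20m[48;2;20;7;17m🬂[38;2;24;9;20m[48;2;20;7;17m🬂[38;2;24;9;20m[48;2;20;7;17m🬂[0m
[38;2;17;6;13m[48;2;14;5;10m🬂[38;2;17;6;13m[48;2;14;5;10m🬂[38;2;17;6;13m[48;2;14;5;10m🬂[38;2;17;6;13m[48;2;14;5;10m🬂[38;2;17;6;13m[48;2;14;5;10m🬂[38;2;17;6;13m[48;2;14;5;10m🬂[38;2;17;6;13m[48;2;14;5;10m🬂[38;2;17;6;13m[48;2;14;5;10m🬂[38;2;17;6;13m[48;2;14;5;10m🬂[38;2;17;6;13m[48;2;14;5;10m🬂[0m
</frame>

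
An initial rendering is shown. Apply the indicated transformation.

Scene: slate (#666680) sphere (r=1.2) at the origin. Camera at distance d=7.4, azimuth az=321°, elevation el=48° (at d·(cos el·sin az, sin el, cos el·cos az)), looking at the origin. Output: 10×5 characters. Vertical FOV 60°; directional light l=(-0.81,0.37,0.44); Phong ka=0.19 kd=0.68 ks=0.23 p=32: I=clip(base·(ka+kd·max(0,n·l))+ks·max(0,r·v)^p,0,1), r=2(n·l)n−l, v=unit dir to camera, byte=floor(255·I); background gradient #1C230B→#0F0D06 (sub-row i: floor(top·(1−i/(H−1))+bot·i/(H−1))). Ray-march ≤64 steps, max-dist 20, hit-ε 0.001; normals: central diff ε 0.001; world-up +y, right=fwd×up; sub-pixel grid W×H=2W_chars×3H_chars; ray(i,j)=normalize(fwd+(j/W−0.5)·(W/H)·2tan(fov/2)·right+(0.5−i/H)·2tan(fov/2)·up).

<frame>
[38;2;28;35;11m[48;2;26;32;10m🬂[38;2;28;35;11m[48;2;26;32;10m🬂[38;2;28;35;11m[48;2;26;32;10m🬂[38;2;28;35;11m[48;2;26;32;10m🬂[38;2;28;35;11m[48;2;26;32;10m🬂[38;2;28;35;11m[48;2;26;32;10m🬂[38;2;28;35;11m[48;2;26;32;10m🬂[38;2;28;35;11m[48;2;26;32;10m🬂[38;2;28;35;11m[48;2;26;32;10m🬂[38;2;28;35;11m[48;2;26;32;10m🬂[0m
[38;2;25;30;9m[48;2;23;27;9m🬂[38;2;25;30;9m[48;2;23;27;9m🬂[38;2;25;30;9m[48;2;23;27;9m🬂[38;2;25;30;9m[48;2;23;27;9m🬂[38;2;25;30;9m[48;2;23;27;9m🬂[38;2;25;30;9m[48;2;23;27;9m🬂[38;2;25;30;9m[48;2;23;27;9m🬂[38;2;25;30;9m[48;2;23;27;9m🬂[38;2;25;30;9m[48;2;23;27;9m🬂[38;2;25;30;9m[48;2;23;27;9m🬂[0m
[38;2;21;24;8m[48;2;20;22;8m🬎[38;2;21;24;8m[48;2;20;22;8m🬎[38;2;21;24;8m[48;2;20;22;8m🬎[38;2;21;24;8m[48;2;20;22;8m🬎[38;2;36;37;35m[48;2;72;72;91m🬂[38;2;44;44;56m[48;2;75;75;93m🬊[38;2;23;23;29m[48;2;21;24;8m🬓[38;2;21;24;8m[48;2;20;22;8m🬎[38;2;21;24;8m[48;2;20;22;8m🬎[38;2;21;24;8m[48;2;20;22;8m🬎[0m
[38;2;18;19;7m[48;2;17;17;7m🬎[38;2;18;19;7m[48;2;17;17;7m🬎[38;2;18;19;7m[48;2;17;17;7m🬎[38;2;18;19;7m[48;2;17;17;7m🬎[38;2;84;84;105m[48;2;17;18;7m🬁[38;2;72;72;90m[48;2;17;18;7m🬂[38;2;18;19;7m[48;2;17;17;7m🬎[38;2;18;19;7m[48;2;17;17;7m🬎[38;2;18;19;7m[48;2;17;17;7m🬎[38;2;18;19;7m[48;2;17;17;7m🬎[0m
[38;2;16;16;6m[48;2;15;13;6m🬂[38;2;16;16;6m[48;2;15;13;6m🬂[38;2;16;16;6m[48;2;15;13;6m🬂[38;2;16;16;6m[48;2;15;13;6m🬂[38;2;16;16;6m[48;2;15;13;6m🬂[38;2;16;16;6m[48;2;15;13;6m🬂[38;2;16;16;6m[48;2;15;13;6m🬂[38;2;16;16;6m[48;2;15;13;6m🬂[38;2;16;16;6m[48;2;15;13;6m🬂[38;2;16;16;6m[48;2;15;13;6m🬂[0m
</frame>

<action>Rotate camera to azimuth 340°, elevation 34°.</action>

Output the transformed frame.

<frame>
[38;2;28;35;11m[48;2;26;32;10m🬂[38;2;28;35;11m[48;2;26;32;10m🬂[38;2;28;35;11m[48;2;26;32;10m🬂[38;2;28;35;11m[48;2;26;32;10m🬂[38;2;28;35;11m[48;2;26;32;10m🬂[38;2;28;35;11m[48;2;26;32;10m🬂[38;2;28;35;11m[48;2;26;32;10m🬂[38;2;28;35;11m[48;2;26;32;10m🬂[38;2;28;35;11m[48;2;26;32;10m🬂[38;2;28;35;11m[48;2;26;32;10m🬂[0m
[38;2;25;30;9m[48;2;23;27;9m🬂[38;2;25;30;9m[48;2;23;27;9m🬂[38;2;25;30;9m[48;2;23;27;9m🬂[38;2;25;30;9m[48;2;23;27;9m🬂[38;2;25;30;9m[48;2;23;27;9m🬂[38;2;25;30;9m[48;2;23;27;9m🬂[38;2;25;30;9m[48;2;23;27;9m🬂[38;2;25;30;9m[48;2;23;27;9m🬂[38;2;25;30;9m[48;2;23;27;9m🬂[38;2;25;30;9m[48;2;23;27;9m🬂[0m
[38;2;21;24;8m[48;2;20;22;8m🬎[38;2;21;24;8m[48;2;20;22;8m🬎[38;2;21;24;8m[48;2;20;22;8m🬎[38;2;21;24;8m[48;2;20;22;8m🬎[38;2;22;25;8m[48;2;79;79;99m🬀[38;2;44;44;55m[48;2;67;67;84m▐[38;2;21;24;8m[48;2;19;19;24m🬨[38;2;21;24;8m[48;2;20;22;8m🬎[38;2;21;24;8m[48;2;20;22;8m🬎[38;2;21;24;8m[48;2;20;22;8m🬎[0m
[38;2;18;19;7m[48;2;17;17;7m🬎[38;2;18;19;7m[48;2;17;17;7m🬎[38;2;18;19;7m[48;2;17;17;7m🬎[38;2;18;19;7m[48;2;17;17;7m🬎[38;2;75;75;94m[48;2;17;18;7m🬁[38;2;52;52;65m[48;2;17;18;7m🬂[38;2;18;19;7m[48;2;17;17;7m🬎[38;2;18;19;7m[48;2;17;17;7m🬎[38;2;18;19;7m[48;2;17;17;7m🬎[38;2;18;19;7m[48;2;17;17;7m🬎[0m
[38;2;16;16;6m[48;2;15;13;6m🬂[38;2;16;16;6m[48;2;15;13;6m🬂[38;2;16;16;6m[48;2;15;13;6m🬂[38;2;16;16;6m[48;2;15;13;6m🬂[38;2;16;16;6m[48;2;15;13;6m🬂[38;2;16;16;6m[48;2;15;13;6m🬂[38;2;16;16;6m[48;2;15;13;6m🬂[38;2;16;16;6m[48;2;15;13;6m🬂[38;2;16;16;6m[48;2;15;13;6m🬂[38;2;16;16;6m[48;2;15;13;6m🬂[0m
</frame>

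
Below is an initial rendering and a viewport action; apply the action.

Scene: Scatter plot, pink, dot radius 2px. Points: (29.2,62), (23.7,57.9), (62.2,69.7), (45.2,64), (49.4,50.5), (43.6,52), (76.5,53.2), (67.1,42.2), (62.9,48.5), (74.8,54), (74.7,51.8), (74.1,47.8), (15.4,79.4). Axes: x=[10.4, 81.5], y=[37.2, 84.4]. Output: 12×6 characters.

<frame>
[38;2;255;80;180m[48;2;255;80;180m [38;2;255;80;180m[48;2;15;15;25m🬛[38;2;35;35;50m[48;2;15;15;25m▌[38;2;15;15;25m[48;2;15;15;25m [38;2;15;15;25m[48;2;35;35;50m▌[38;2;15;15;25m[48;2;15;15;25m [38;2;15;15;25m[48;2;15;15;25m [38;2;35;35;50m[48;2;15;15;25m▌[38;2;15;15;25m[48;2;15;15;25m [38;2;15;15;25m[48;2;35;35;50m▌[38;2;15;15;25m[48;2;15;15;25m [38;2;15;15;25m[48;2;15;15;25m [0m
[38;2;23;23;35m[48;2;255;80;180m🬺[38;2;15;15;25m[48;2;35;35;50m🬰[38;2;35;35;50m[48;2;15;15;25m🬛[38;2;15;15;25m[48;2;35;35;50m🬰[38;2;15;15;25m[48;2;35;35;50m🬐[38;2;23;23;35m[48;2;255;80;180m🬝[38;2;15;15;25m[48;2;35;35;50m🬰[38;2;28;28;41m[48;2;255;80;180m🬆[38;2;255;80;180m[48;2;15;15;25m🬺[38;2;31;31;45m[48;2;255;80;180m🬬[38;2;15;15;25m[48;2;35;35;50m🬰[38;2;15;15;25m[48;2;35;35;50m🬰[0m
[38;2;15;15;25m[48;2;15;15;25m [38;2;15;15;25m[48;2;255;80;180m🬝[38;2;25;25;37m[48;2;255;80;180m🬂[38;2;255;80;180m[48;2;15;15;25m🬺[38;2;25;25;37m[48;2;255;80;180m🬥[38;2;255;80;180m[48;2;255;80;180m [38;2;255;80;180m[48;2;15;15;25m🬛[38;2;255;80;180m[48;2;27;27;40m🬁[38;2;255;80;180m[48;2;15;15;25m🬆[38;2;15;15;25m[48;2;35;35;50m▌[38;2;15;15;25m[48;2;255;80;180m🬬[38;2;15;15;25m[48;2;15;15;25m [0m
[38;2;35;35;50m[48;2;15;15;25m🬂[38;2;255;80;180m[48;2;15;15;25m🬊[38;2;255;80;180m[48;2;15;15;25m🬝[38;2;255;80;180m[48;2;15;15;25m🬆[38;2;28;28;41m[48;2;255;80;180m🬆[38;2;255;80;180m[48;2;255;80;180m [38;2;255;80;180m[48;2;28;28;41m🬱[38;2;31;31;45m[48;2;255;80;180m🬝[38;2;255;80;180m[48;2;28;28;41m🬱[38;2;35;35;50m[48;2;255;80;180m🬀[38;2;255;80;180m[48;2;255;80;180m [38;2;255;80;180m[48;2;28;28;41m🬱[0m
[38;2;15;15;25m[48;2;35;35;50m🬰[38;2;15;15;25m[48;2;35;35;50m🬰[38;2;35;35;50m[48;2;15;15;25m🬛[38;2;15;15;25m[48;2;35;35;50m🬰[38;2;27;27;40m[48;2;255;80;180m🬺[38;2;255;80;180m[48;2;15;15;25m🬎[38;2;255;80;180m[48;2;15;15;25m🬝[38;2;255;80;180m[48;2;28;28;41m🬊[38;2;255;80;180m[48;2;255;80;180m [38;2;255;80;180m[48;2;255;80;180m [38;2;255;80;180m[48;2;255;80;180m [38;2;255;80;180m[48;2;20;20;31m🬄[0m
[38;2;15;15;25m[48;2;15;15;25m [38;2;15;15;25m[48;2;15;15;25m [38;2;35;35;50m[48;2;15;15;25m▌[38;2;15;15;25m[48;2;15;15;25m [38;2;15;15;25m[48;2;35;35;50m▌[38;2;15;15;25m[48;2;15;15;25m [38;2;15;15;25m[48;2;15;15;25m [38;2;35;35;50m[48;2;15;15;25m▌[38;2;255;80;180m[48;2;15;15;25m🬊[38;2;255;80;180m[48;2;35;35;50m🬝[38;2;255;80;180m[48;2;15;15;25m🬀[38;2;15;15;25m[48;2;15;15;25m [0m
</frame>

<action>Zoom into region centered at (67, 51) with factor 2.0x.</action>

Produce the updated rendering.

<frame>
[38;2;15;15;25m[48;2;15;15;25m [38;2;15;15;25m[48;2;15;15;25m [38;2;35;35;50m[48;2;15;15;25m▌[38;2;15;15;25m[48;2;15;15;25m [38;2;15;15;25m[48;2;35;35;50m▌[38;2;15;15;25m[48;2;15;15;25m [38;2;15;15;25m[48;2;15;15;25m [38;2;35;35;50m[48;2;15;15;25m▌[38;2;15;15;25m[48;2;15;15;25m [38;2;15;15;25m[48;2;35;35;50m▌[38;2;15;15;25m[48;2;15;15;25m [38;2;15;15;25m[48;2;15;15;25m [0m
[38;2;15;15;25m[48;2;35;35;50m🬰[38;2;15;15;25m[48;2;35;35;50m🬰[38;2;35;35;50m[48;2;15;15;25m🬛[38;2;15;15;25m[48;2;35;35;50m🬰[38;2;15;15;25m[48;2;35;35;50m🬐[38;2;15;15;25m[48;2;35;35;50m🬰[38;2;15;15;25m[48;2;35;35;50m🬰[38;2;31;31;45m[48;2;255;80;180m🬝[38;2;15;15;25m[48;2;255;80;180m🬂[38;2;31;31;45m[48;2;255;80;180m🬬[38;2;15;15;25m[48;2;35;35;50m🬰[38;2;15;15;25m[48;2;35;35;50m🬰[0m
[38;2;255;80;180m[48;2;15;15;25m🬺[38;2;15;15;25m[48;2;255;80;180m🬬[38;2;35;35;50m[48;2;15;15;25m▌[38;2;15;15;25m[48;2;15;15;25m [38;2;27;27;40m[48;2;255;80;180m🬬[38;2;15;15;25m[48;2;15;15;25m [38;2;15;15;25m[48;2;15;15;25m [38;2;255;80;180m[48;2;35;35;50m🬬[38;2;255;80;180m[48;2;255;80;180m [38;2;255;80;180m[48;2;28;28;41m🬆[38;2;15;15;25m[48;2;15;15;25m [38;2;15;15;25m[48;2;15;15;25m [0m
[38;2;255;80;180m[48;2;15;15;25m🬆[38;2;35;35;50m[48;2;15;15;25m🬂[38;2;35;35;50m[48;2;15;15;25m🬕[38;2;255;80;180m[48;2;25;25;37m🬫[38;2;255;80;180m[48;2;255;80;180m [38;2;255;80;180m[48;2;23;23;35m🬃[38;2;35;35;50m[48;2;15;15;25m🬂[38;2;35;35;50m[48;2;255;80;180m🬐[38;2;255;80;180m[48;2;255;80;180m [38;2;255;80;180m[48;2;31;31;45m🬃[38;2;35;35;50m[48;2;15;15;25m🬂[38;2;35;35;50m[48;2;15;15;25m🬂[0m
[38;2;15;15;25m[48;2;35;35;50m🬰[38;2;15;15;25m[48;2;35;35;50m🬰[38;2;35;35;50m[48;2;15;15;25m🬛[38;2;15;15;25m[48;2;35;35;50m🬰[38;2;255;80;180m[48;2;30;30;43m🬟[38;2;15;15;25m[48;2;255;80;180m🬀[38;2;21;21;33m[48;2;255;80;180m🬊[38;2;35;35;50m[48;2;15;15;25m🬛[38;2;255;80;180m[48;2;23;23;35m🬀[38;2;15;15;25m[48;2;35;35;50m🬐[38;2;15;15;25m[48;2;35;35;50m🬰[38;2;15;15;25m[48;2;35;35;50m🬰[0m
[38;2;15;15;25m[48;2;15;15;25m [38;2;15;15;25m[48;2;15;15;25m [38;2;35;35;50m[48;2;15;15;25m▌[38;2;15;15;25m[48;2;15;15;25m [38;2;15;15;25m[48;2;35;35;50m▌[38;2;255;80;180m[48;2;15;15;25m🬊[38;2;255;80;180m[48;2;15;15;25m🬀[38;2;35;35;50m[48;2;15;15;25m▌[38;2;15;15;25m[48;2;15;15;25m [38;2;15;15;25m[48;2;35;35;50m▌[38;2;15;15;25m[48;2;15;15;25m [38;2;15;15;25m[48;2;15;15;25m [0m
</frame>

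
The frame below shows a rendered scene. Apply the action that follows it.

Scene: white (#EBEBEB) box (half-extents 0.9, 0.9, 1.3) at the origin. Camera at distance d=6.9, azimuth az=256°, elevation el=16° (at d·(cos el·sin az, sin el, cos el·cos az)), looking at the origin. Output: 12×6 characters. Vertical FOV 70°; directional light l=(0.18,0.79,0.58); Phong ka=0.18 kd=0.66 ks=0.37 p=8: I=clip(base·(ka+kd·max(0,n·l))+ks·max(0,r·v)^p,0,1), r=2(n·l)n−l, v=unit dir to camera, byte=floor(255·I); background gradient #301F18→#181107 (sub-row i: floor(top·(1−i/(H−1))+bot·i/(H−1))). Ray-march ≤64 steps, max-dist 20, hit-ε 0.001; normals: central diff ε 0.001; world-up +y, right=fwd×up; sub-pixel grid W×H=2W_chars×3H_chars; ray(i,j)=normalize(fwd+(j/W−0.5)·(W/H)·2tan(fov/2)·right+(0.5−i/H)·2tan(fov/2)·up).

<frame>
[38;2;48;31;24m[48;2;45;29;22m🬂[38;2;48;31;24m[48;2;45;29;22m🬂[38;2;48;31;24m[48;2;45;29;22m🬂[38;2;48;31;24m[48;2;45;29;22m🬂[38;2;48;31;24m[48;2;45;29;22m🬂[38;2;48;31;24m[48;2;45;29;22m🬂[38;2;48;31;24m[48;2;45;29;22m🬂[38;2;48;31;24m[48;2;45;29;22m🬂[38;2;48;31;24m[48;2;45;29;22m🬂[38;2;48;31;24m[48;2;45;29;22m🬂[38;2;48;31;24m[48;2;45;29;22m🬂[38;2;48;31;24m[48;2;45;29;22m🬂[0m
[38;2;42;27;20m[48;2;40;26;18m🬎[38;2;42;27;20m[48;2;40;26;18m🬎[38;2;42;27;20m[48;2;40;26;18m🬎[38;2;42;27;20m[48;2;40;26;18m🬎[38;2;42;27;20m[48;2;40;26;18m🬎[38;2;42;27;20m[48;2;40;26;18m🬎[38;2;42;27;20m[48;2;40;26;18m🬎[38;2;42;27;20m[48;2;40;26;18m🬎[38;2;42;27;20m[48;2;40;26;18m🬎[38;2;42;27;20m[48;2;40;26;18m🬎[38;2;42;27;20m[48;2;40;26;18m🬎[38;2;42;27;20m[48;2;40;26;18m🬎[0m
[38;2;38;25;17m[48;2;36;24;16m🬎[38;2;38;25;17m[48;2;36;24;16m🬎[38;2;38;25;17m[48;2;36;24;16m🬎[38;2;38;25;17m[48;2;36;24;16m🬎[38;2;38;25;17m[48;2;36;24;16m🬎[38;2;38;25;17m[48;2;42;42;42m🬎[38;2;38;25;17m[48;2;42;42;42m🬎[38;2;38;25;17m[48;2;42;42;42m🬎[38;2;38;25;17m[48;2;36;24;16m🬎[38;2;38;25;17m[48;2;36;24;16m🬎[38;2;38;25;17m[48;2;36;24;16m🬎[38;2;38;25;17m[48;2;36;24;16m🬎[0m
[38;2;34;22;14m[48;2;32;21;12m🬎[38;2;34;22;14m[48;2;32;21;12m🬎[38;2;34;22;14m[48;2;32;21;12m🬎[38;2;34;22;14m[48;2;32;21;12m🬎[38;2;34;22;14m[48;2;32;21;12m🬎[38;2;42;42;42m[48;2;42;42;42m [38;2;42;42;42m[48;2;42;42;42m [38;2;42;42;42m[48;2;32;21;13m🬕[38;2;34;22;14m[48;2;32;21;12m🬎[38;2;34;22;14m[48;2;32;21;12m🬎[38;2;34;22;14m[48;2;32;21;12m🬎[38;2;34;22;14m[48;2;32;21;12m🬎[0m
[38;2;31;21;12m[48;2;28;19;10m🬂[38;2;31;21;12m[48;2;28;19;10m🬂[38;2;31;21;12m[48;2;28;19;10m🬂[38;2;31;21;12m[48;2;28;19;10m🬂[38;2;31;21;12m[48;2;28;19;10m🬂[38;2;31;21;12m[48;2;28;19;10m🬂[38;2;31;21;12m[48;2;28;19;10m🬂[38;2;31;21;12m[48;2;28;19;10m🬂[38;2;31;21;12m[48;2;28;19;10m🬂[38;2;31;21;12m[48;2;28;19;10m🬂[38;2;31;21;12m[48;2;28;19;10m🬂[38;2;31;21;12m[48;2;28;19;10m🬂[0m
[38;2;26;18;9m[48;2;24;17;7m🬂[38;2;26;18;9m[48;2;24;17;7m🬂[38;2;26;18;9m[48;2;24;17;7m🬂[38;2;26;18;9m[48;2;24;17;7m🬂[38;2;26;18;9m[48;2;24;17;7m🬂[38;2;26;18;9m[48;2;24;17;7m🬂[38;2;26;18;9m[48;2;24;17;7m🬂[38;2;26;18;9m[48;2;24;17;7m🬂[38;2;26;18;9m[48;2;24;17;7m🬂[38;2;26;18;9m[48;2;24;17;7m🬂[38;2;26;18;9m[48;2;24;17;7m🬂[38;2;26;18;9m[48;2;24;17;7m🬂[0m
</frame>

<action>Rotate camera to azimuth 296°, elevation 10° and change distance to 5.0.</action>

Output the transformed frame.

<frame>
[38;2;48;31;24m[48;2;45;29;22m🬂[38;2;48;31;24m[48;2;45;29;22m🬂[38;2;48;31;24m[48;2;45;29;22m🬂[38;2;48;31;24m[48;2;45;29;22m🬂[38;2;48;31;24m[48;2;45;29;22m🬂[38;2;48;31;24m[48;2;45;29;22m🬂[38;2;48;31;24m[48;2;45;29;22m🬂[38;2;48;31;24m[48;2;45;29;22m🬂[38;2;48;31;24m[48;2;45;29;22m🬂[38;2;48;31;24m[48;2;45;29;22m🬂[38;2;48;31;24m[48;2;45;29;22m🬂[38;2;48;31;24m[48;2;45;29;22m🬂[0m
[38;2;42;27;20m[48;2;40;26;18m🬎[38;2;42;27;20m[48;2;40;26;18m🬎[38;2;42;27;20m[48;2;40;26;18m🬎[38;2;42;27;20m[48;2;40;26;18m🬎[38;2;42;27;20m[48;2;40;26;18m🬎[38;2;42;27;20m[48;2;40;26;18m🬎[38;2;42;27;20m[48;2;40;26;18m🬎[38;2;42;27;20m[48;2;40;26;18m🬎[38;2;42;27;20m[48;2;40;26;18m🬎[38;2;42;27;20m[48;2;40;26;18m🬎[38;2;42;27;20m[48;2;40;26;18m🬎[38;2;42;27;20m[48;2;40;26;18m🬎[0m
[38;2;38;25;17m[48;2;36;24;16m🬎[38;2;38;25;17m[48;2;36;24;16m🬎[38;2;38;25;17m[48;2;36;24;16m🬎[38;2;38;25;17m[48;2;36;24;16m🬎[38;2;39;26;18m[48;2;42;42;42m🬂[38;2;39;26;18m[48;2;42;42;42m🬂[38;2;39;26;18m[48;2;42;42;42m🬂[38;2;40;34;30m[48;2;132;132;132m🬕[38;2;38;25;17m[48;2;36;24;16m🬎[38;2;38;25;17m[48;2;36;24;16m🬎[38;2;38;25;17m[48;2;36;24;16m🬎[38;2;38;25;17m[48;2;36;24;16m🬎[0m
[38;2;34;22;14m[48;2;32;21;12m🬎[38;2;34;22;14m[48;2;32;21;12m🬎[38;2;34;22;14m[48;2;32;21;12m🬎[38;2;34;22;14m[48;2;32;21;12m🬎[38;2;42;42;42m[48;2;42;42;42m [38;2;42;42;42m[48;2;42;42;42m [38;2;42;42;42m[48;2;42;42;42m [38;2;42;42;42m[48;2;132;132;132m▌[38;2;34;22;14m[48;2;32;21;12m🬎[38;2;34;22;14m[48;2;32;21;12m🬎[38;2;34;22;14m[48;2;32;21;12m🬎[38;2;34;22;14m[48;2;32;21;12m🬎[0m
[38;2;31;21;12m[48;2;28;19;10m🬂[38;2;31;21;12m[48;2;28;19;10m🬂[38;2;31;21;12m[48;2;28;19;10m🬂[38;2;31;21;12m[48;2;28;19;10m🬂[38;2;31;21;12m[48;2;28;19;10m🬂[38;2;42;42;42m[48;2;29;19;10m🬁[38;2;42;42;42m[48;2;28;19;10m🬂[38;2;132;132;132m[48;2;31;24;16m🬁[38;2;31;21;12m[48;2;28;19;10m🬂[38;2;31;21;12m[48;2;28;19;10m🬂[38;2;31;21;12m[48;2;28;19;10m🬂[38;2;31;21;12m[48;2;28;19;10m🬂[0m
[38;2;26;18;9m[48;2;24;17;7m🬂[38;2;26;18;9m[48;2;24;17;7m🬂[38;2;26;18;9m[48;2;24;17;7m🬂[38;2;26;18;9m[48;2;24;17;7m🬂[38;2;26;18;9m[48;2;24;17;7m🬂[38;2;26;18;9m[48;2;24;17;7m🬂[38;2;26;18;9m[48;2;24;17;7m🬂[38;2;26;18;9m[48;2;24;17;7m🬂[38;2;26;18;9m[48;2;24;17;7m🬂[38;2;26;18;9m[48;2;24;17;7m🬂[38;2;26;18;9m[48;2;24;17;7m🬂[38;2;26;18;9m[48;2;24;17;7m🬂[0m
</frame>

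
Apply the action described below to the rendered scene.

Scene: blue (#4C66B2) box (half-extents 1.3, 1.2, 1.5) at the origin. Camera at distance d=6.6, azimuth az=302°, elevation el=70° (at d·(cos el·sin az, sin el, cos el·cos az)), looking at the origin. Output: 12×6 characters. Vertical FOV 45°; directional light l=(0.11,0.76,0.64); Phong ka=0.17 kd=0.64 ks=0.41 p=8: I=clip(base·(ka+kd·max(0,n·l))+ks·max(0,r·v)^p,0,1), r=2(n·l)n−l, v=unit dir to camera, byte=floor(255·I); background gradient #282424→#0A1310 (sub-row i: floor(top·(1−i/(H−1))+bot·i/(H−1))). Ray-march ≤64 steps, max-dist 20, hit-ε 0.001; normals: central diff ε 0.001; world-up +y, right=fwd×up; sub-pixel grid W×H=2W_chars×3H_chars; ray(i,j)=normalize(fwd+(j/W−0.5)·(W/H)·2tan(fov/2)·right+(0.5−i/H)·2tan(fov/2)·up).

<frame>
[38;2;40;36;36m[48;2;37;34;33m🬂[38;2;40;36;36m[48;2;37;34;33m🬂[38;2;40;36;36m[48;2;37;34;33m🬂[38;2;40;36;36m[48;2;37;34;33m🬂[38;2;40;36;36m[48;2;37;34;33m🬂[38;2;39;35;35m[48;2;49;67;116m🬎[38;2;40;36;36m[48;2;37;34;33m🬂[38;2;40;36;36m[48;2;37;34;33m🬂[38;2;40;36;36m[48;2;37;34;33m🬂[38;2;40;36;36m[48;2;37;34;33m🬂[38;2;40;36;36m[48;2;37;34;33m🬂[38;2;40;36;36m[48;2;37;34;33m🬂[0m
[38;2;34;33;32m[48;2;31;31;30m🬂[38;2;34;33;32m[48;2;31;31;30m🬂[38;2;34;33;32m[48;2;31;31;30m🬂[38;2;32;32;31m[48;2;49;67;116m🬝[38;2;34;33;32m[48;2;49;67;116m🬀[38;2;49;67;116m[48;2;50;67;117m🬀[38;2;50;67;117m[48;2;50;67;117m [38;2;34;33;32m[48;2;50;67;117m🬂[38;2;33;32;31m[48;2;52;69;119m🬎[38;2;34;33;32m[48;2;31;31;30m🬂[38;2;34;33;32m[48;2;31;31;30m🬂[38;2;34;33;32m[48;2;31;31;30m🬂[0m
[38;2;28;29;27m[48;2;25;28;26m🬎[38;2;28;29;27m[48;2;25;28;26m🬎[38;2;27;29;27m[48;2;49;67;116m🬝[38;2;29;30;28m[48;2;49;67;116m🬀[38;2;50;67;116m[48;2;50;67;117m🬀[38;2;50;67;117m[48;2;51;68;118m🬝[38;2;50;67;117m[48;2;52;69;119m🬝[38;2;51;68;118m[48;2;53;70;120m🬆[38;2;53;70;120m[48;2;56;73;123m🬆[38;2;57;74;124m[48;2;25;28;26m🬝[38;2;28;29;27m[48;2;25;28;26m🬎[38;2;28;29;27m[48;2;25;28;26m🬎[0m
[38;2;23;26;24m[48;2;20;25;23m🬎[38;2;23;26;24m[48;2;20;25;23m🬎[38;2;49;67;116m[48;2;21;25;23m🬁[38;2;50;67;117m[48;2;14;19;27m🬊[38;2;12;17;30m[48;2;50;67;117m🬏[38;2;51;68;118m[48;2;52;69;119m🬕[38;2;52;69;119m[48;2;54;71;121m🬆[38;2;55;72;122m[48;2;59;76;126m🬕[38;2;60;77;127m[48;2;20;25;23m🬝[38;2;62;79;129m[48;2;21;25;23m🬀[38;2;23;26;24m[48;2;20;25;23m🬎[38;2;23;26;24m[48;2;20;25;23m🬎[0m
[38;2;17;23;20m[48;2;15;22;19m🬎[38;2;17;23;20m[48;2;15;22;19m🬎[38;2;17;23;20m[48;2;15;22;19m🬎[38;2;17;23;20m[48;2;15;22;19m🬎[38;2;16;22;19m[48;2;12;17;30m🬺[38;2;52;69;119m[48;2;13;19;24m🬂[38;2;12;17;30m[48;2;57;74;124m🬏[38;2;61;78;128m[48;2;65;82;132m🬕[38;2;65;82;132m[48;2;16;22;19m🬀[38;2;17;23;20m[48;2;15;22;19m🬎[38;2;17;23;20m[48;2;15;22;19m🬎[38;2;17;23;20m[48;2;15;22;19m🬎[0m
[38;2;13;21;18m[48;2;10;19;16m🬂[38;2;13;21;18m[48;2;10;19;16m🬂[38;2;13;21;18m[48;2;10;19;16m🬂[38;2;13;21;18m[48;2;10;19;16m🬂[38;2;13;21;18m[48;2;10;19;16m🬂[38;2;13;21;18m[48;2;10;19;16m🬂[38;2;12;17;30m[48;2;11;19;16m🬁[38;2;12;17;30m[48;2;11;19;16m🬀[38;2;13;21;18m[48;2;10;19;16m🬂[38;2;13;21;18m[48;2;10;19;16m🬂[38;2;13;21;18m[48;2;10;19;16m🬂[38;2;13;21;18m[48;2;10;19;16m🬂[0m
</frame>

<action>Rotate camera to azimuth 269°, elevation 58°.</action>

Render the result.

<frame>
[38;2;40;36;36m[48;2;37;34;33m🬂[38;2;40;36;36m[48;2;37;34;33m🬂[38;2;40;36;36m[48;2;37;34;33m🬂[38;2;40;36;36m[48;2;37;34;33m🬂[38;2;40;36;36m[48;2;37;34;33m🬂[38;2;40;36;36m[48;2;37;34;33m🬂[38;2;40;36;36m[48;2;37;34;33m🬂[38;2;40;36;36m[48;2;37;34;33m🬂[38;2;40;36;36m[48;2;37;34;33m🬂[38;2;40;36;36m[48;2;37;34;33m🬂[38;2;40;36;36m[48;2;37;34;33m🬂[38;2;40;36;36m[48;2;37;34;33m🬂[0m
[38;2;34;33;32m[48;2;31;31;30m🬂[38;2;34;33;32m[48;2;31;31;30m🬂[38;2;34;33;32m[48;2;31;31;30m🬂[38;2;50;67;117m[48;2;32;32;31m🬦[38;2;34;33;32m[48;2;50;67;117m🬂[38;2;39;52;92m[48;2;50;68;117m🬀[38;2;51;68;118m[48;2;53;70;120m🬕[38;2;54;71;121m[48;2;56;73;123m🬕[38;2;57;74;124m[48;2;61;78;128m🬕[38;2;34;33;32m[48;2;31;31;30m🬂[38;2;34;33;32m[48;2;31;31;30m🬂[38;2;34;33;32m[48;2;31;31;30m🬂[0m
[38;2;28;29;27m[48;2;25;28;26m🬎[38;2;28;29;27m[48;2;25;28;26m🬎[38;2;28;29;27m[48;2;25;28;26m🬎[38;2;50;67;117m[48;2;28;29;27m🬷[38;2;50;67;117m[48;2;51;68;117m🬄[38;2;51;68;118m[48;2;53;70;120m🬕[38;2;54;71;121m[48;2;56;73;123m🬕[38;2;58;75;125m[48;2;62;79;129m🬕[38;2;63;80;130m[48;2;68;85;135m🬆[38;2;75;92;142m[48;2;27;29;27m🬏[38;2;28;29;27m[48;2;25;28;26m🬎[38;2;28;29;27m[48;2;25;28;26m🬎[0m
[38;2;23;26;24m[48;2;20;25;23m🬎[38;2;23;26;24m[48;2;20;25;23m🬎[38;2;23;26;24m[48;2;20;25;23m🬎[38;2;50;67;117m[48;2;51;68;118m🬝[38;2;51;68;118m[48;2;52;69;118m▌[38;2;53;70;120m[48;2;55;72;122m🬕[38;2;57;74;124m[48;2;60;77;126m▌[38;2;63;80;130m[48;2;68;85;135m🬕[38;2;73;90;140m[48;2;12;17;30m🬝[38;2;80;97;147m[48;2;19;23;25m🬄[38;2;23;26;24m[48;2;20;25;23m🬎[38;2;23;26;24m[48;2;20;25;23m🬎[0m
[38;2;17;23;20m[48;2;15;22;19m🬎[38;2;17;23;20m[48;2;15;22;19m🬎[38;2;17;23;20m[48;2;15;22;19m🬎[38;2;12;17;30m[48;2;15;22;19m🬊[38;2;12;17;30m[48;2;12;17;30m [38;2;12;17;30m[48;2;12;17;30m [38;2;12;17;30m[48;2;12;17;30m [38;2;12;17;30m[48;2;12;17;30m [38;2;12;17;30m[48;2;15;22;19m🬝[38;2;12;17;30m[48;2;16;22;19m🬀[38;2;17;23;20m[48;2;15;22;19m🬎[38;2;17;23;20m[48;2;15;22;19m🬎[0m
[38;2;13;21;18m[48;2;10;19;16m🬂[38;2;13;21;18m[48;2;10;19;16m🬂[38;2;13;21;18m[48;2;10;19;16m🬂[38;2;13;21;18m[48;2;10;19;16m🬂[38;2;13;21;18m[48;2;10;19;16m🬂[38;2;13;21;18m[48;2;10;19;16m🬂[38;2;13;21;18m[48;2;10;19;16m🬂[38;2;13;21;18m[48;2;10;19;16m🬂[38;2;13;21;18m[48;2;10;19;16m🬂[38;2;13;21;18m[48;2;10;19;16m🬂[38;2;13;21;18m[48;2;10;19;16m🬂[38;2;13;21;18m[48;2;10;19;16m🬂[0m
</frame>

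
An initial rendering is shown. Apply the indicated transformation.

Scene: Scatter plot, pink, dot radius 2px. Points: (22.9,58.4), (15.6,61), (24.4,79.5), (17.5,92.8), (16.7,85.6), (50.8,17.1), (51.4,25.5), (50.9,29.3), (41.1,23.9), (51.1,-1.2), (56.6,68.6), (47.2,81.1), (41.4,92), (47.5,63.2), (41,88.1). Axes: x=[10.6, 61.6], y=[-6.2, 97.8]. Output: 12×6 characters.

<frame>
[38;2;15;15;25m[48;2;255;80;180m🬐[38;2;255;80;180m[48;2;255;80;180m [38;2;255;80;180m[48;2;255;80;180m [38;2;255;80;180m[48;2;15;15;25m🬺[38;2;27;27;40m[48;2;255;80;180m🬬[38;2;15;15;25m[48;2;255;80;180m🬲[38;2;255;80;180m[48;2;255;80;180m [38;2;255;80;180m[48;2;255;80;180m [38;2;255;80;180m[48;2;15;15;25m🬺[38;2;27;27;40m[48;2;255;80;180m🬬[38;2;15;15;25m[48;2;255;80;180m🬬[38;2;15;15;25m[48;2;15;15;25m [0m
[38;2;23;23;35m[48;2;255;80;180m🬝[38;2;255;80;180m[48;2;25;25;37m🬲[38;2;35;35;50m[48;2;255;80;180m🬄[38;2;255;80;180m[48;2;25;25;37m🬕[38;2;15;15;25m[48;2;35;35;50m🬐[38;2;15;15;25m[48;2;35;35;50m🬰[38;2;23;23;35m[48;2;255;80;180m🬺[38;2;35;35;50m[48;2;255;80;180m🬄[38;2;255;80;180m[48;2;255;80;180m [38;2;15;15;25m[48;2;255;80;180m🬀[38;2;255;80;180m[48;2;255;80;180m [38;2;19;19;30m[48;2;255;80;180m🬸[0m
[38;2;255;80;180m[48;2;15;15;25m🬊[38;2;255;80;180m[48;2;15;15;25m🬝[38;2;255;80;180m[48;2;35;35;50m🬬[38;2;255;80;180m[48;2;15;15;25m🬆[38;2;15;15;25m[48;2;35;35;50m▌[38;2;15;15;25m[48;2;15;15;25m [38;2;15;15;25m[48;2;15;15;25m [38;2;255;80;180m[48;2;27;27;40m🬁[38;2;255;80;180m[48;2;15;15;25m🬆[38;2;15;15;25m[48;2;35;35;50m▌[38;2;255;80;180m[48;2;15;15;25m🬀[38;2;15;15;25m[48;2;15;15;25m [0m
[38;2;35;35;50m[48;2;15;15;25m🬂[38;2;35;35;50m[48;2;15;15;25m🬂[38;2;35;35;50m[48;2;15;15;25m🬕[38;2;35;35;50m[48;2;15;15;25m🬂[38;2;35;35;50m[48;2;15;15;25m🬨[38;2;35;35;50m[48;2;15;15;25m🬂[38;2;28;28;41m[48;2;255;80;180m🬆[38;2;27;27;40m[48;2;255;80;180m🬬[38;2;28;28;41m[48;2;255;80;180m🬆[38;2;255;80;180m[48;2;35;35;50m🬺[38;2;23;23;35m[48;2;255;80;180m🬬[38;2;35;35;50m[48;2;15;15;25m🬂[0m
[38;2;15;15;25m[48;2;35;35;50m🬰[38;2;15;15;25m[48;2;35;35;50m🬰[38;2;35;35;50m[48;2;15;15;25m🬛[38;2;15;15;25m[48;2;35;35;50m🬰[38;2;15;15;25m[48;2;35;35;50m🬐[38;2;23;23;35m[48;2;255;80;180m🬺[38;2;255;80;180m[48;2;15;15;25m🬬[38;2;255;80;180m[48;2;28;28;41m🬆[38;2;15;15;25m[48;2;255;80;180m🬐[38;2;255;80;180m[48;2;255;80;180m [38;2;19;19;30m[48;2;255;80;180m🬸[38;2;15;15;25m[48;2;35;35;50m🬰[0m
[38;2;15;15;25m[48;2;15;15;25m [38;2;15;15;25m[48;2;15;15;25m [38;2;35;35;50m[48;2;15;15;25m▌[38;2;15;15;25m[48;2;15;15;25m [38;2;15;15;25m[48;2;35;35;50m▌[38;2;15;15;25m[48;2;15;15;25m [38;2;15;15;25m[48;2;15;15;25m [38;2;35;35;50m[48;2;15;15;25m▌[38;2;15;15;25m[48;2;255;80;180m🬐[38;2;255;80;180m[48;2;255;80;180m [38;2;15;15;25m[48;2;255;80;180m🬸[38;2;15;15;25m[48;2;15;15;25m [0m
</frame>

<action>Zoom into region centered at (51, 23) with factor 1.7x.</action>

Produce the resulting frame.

<frame>
[38;2;15;15;25m[48;2;15;15;25m [38;2;15;15;25m[48;2;15;15;25m [38;2;35;35;50m[48;2;15;15;25m▌[38;2;15;15;25m[48;2;15;15;25m [38;2;15;15;25m[48;2;35;35;50m▌[38;2;15;15;25m[48;2;15;15;25m [38;2;15;15;25m[48;2;15;15;25m [38;2;35;35;50m[48;2;15;15;25m▌[38;2;15;15;25m[48;2;15;15;25m [38;2;15;15;25m[48;2;35;35;50m▌[38;2;15;15;25m[48;2;15;15;25m [38;2;15;15;25m[48;2;15;15;25m [0m
[38;2;15;15;25m[48;2;35;35;50m🬰[38;2;15;15;25m[48;2;35;35;50m🬰[38;2;35;35;50m[48;2;15;15;25m🬛[38;2;15;15;25m[48;2;35;35;50m🬰[38;2;15;15;25m[48;2;35;35;50m🬐[38;2;21;21;33m[48;2;255;80;180m🬆[38;2;23;23;35m[48;2;255;80;180m🬬[38;2;35;35;50m[48;2;15;15;25m🬛[38;2;15;15;25m[48;2;35;35;50m🬰[38;2;15;15;25m[48;2;35;35;50m🬐[38;2;15;15;25m[48;2;35;35;50m🬰[38;2;15;15;25m[48;2;35;35;50m🬰[0m
[38;2;15;15;25m[48;2;255;80;180m🬝[38;2;15;15;25m[48;2;255;80;180m🬀[38;2;21;21;33m[48;2;255;80;180m🬊[38;2;15;15;25m[48;2;15;15;25m [38;2;20;20;31m[48;2;255;80;180m🬲[38;2;255;80;180m[48;2;255;80;180m [38;2;255;80;180m[48;2;15;15;25m🬝[38;2;35;35;50m[48;2;15;15;25m▌[38;2;15;15;25m[48;2;15;15;25m [38;2;15;15;25m[48;2;35;35;50m▌[38;2;15;15;25m[48;2;15;15;25m [38;2;15;15;25m[48;2;15;15;25m [0m
[38;2;35;35;50m[48;2;15;15;25m🬂[38;2;255;80;180m[48;2;15;15;25m🬊[38;2;255;80;180m[48;2;27;27;40m🬀[38;2;35;35;50m[48;2;15;15;25m🬂[38;2;27;27;40m[48;2;255;80;180m🬴[38;2;255;80;180m[48;2;255;80;180m [38;2;255;80;180m[48;2;25;25;37m🬛[38;2;35;35;50m[48;2;15;15;25m🬕[38;2;35;35;50m[48;2;15;15;25m🬂[38;2;35;35;50m[48;2;15;15;25m🬨[38;2;35;35;50m[48;2;15;15;25m🬂[38;2;35;35;50m[48;2;15;15;25m🬂[0m
[38;2;15;15;25m[48;2;35;35;50m🬰[38;2;15;15;25m[48;2;35;35;50m🬰[38;2;35;35;50m[48;2;15;15;25m🬛[38;2;15;15;25m[48;2;35;35;50m🬰[38;2;15;15;25m[48;2;35;35;50m🬐[38;2;25;25;37m[48;2;255;80;180m🬄[38;2;23;23;35m[48;2;255;80;180m🬬[38;2;35;35;50m[48;2;15;15;25m🬛[38;2;15;15;25m[48;2;35;35;50m🬰[38;2;15;15;25m[48;2;35;35;50m🬐[38;2;15;15;25m[48;2;35;35;50m🬰[38;2;15;15;25m[48;2;35;35;50m🬰[0m
[38;2;15;15;25m[48;2;15;15;25m [38;2;15;15;25m[48;2;15;15;25m [38;2;35;35;50m[48;2;15;15;25m▌[38;2;15;15;25m[48;2;15;15;25m [38;2;23;23;35m[48;2;255;80;180m🬺[38;2;255;80;180m[48;2;15;15;25m🬬[38;2;255;80;180m[48;2;15;15;25m🬆[38;2;35;35;50m[48;2;15;15;25m▌[38;2;15;15;25m[48;2;15;15;25m [38;2;15;15;25m[48;2;35;35;50m▌[38;2;15;15;25m[48;2;15;15;25m [38;2;15;15;25m[48;2;15;15;25m [0m
</frame>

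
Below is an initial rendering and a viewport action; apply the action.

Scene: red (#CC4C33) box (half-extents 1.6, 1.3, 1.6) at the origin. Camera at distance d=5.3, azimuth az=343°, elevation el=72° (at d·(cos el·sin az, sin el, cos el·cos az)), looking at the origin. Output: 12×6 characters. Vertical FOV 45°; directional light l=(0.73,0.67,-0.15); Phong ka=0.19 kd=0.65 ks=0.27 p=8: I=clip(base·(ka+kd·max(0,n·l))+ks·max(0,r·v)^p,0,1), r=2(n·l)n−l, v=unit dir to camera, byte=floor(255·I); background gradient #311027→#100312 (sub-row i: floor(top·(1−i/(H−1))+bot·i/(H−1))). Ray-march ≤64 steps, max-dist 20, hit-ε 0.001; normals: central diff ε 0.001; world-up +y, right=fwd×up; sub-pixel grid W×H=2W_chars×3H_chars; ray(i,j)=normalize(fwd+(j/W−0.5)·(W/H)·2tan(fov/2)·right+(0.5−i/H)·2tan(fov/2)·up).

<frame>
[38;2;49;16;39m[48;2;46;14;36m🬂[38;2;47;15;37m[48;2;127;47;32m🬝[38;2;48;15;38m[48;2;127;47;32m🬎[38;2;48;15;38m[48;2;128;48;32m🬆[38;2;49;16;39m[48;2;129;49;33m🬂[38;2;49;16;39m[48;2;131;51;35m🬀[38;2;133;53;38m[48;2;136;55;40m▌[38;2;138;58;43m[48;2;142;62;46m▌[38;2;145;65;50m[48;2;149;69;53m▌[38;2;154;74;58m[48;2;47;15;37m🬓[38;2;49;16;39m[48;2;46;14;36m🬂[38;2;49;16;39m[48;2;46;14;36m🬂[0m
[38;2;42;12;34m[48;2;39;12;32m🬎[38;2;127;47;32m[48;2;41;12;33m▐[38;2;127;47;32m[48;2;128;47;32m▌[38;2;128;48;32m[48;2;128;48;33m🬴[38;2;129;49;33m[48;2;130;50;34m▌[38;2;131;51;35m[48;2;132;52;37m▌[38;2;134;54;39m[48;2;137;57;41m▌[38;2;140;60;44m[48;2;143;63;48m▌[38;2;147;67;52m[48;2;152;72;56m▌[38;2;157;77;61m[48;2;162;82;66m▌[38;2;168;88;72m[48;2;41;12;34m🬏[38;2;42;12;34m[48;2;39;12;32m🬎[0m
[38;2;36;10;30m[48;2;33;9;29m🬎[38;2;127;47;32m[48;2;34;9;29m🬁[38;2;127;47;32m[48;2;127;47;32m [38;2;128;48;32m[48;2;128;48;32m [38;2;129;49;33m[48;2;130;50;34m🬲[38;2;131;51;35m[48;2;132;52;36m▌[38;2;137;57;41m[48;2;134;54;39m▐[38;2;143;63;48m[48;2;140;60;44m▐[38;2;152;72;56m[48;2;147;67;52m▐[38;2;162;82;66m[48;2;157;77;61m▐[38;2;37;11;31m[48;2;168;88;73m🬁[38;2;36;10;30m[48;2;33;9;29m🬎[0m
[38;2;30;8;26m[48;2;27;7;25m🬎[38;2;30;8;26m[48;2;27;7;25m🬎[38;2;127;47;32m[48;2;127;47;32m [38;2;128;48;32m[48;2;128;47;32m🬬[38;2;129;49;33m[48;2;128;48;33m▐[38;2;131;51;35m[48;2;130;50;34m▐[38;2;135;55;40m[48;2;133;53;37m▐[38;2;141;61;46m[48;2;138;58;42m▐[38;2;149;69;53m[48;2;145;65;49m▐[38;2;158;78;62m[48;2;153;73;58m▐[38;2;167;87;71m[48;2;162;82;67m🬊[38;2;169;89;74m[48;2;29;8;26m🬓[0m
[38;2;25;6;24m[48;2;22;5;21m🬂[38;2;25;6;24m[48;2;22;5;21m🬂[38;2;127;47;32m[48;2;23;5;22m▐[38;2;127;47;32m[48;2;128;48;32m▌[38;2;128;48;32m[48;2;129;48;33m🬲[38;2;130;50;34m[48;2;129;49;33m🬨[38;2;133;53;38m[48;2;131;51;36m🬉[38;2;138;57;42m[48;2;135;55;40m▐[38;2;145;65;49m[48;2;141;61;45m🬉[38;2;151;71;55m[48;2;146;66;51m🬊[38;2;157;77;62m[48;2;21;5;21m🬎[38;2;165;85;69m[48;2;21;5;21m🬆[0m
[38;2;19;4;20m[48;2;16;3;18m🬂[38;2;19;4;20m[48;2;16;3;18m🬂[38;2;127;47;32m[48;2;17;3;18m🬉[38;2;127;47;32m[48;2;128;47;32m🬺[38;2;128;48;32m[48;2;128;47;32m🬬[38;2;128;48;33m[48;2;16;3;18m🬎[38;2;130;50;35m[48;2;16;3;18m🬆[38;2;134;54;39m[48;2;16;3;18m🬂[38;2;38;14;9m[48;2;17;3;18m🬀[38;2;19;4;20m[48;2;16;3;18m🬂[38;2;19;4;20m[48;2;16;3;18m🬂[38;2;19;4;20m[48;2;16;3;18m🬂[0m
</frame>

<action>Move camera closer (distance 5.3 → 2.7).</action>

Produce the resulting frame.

<frame>
[38;2;127;47;31m[48;2;127;47;31m [38;2;127;47;31m[48;2;127;47;32m▌[38;2;127;47;32m[48;2;128;47;32m🬕[38;2;128;48;32m[48;2;128;48;32m [38;2;129;49;33m[48;2;130;50;34m🬝[38;2;130;50;35m[48;2;132;52;36m▌[38;2;133;53;38m[48;2;136;55;40m▌[38;2;138;58;43m[48;2;142;62;46m▌[38;2;145;65;50m[48;2;149;69;53m▌[38;2;154;74;58m[48;2;159;79;63m🬕[38;2;162;82;67m[48;2;168;88;72m🬕[38;2;170;90;75m[48;2;175;95;79m🬆[0m
[38;2;127;47;31m[48;2;127;47;31m [38;2;127;47;31m[48;2;127;47;32m▌[38;2;127;47;32m[48;2;128;47;32m▌[38;2;128;48;32m[48;2;128;48;33m🬴[38;2;129;49;33m[48;2;130;50;34m▌[38;2;131;51;35m[48;2;132;52;37m▌[38;2;134;54;39m[48;2;137;57;41m▌[38;2;140;60;44m[48;2;143;63;48m▌[38;2;147;67;52m[48;2;152;72;56m▌[38;2;157;77;61m[48;2;162;82;66m▌[38;2;167;87;71m[48;2;172;92;76m▌[38;2;176;96;80m[48;2;180;100;85m▌[0m
[38;2;127;47;31m[48;2;127;47;31m [38;2;127;47;31m[48;2;127;47;32m▌[38;2;127;47;32m[48;2;127;47;32m [38;2;128;48;32m[48;2;128;48;32m [38;2;129;49;33m[48;2;130;50;34m🬲[38;2;131;51;35m[48;2;132;52;36m▌[38;2;137;57;41m[48;2;134;54;39m▐[38;2;143;63;48m[48;2;140;60;44m▐[38;2;152;72;56m[48;2;147;67;52m▐[38;2;162;82;66m[48;2;157;77;61m▐[38;2;172;92;76m[48;2;167;87;71m▐[38;2;181;101;85m[48;2;176;96;81m▐[0m
[38;2;127;47;31m[48;2;127;47;31m [38;2;127;47;31m[48;2;127;47;31m [38;2;127;47;32m[48;2;127;47;32m [38;2;128;48;32m[48;2;128;47;32m🬬[38;2;129;49;33m[48;2;128;48;33m▐[38;2;131;51;35m[48;2;130;50;34m▐[38;2;135;55;40m[48;2;133;53;37m▐[38;2;141;61;46m[48;2;138;58;42m▐[38;2;149;69;53m[48;2;145;65;49m▐[38;2;158;78;62m[48;2;153;73;58m▐[38;2;167;87;71m[48;2;162;82;67m🬊[38;2;175;95;80m[48;2;170;90;75m🬊[0m
[38;2;127;47;31m[48;2;127;47;31m [38;2;127;47;31m[48;2;127;47;31m [38;2;127;47;32m[48;2;127;47;31m🬬[38;2;127;47;32m[48;2;128;48;32m▌[38;2;128;48;32m[48;2;129;48;33m🬲[38;2;130;50;34m[48;2;129;49;33m🬨[38;2;133;53;38m[48;2;131;51;36m🬉[38;2;138;57;42m[48;2;135;55;40m▐[38;2;145;65;49m[48;2;141;61;45m🬉[38;2;151;71;55m[48;2;146;66;51m🬊[38;2;158;78;63m[48;2;154;73;58m🬊[38;2;166;86;70m[48;2;160;80;64m🬊[0m
[38;2;127;47;31m[48;2;127;47;31m [38;2;127;47;31m[48;2;127;47;31m [38;2;127;47;31m[48;2;127;47;32m🬲[38;2;127;47;32m[48;2;128;47;32m🬺[38;2;128;48;32m[48;2;128;47;32m🬬[38;2;129;49;33m[48;2;128;48;33m🬨[38;2;131;51;35m[48;2;129;49;34m🬉[38;2;134;54;39m[48;2;132;52;37m🬉[38;2;139;59;43m[48;2;136;56;40m🬉[38;2;144;64;48m[48;2;140;59;44m🬊[38;2;150;69;54m[48;2;145;64;49m🬊[38;2;155;75;59m[48;2;149;69;54m🬊[0m
</frame>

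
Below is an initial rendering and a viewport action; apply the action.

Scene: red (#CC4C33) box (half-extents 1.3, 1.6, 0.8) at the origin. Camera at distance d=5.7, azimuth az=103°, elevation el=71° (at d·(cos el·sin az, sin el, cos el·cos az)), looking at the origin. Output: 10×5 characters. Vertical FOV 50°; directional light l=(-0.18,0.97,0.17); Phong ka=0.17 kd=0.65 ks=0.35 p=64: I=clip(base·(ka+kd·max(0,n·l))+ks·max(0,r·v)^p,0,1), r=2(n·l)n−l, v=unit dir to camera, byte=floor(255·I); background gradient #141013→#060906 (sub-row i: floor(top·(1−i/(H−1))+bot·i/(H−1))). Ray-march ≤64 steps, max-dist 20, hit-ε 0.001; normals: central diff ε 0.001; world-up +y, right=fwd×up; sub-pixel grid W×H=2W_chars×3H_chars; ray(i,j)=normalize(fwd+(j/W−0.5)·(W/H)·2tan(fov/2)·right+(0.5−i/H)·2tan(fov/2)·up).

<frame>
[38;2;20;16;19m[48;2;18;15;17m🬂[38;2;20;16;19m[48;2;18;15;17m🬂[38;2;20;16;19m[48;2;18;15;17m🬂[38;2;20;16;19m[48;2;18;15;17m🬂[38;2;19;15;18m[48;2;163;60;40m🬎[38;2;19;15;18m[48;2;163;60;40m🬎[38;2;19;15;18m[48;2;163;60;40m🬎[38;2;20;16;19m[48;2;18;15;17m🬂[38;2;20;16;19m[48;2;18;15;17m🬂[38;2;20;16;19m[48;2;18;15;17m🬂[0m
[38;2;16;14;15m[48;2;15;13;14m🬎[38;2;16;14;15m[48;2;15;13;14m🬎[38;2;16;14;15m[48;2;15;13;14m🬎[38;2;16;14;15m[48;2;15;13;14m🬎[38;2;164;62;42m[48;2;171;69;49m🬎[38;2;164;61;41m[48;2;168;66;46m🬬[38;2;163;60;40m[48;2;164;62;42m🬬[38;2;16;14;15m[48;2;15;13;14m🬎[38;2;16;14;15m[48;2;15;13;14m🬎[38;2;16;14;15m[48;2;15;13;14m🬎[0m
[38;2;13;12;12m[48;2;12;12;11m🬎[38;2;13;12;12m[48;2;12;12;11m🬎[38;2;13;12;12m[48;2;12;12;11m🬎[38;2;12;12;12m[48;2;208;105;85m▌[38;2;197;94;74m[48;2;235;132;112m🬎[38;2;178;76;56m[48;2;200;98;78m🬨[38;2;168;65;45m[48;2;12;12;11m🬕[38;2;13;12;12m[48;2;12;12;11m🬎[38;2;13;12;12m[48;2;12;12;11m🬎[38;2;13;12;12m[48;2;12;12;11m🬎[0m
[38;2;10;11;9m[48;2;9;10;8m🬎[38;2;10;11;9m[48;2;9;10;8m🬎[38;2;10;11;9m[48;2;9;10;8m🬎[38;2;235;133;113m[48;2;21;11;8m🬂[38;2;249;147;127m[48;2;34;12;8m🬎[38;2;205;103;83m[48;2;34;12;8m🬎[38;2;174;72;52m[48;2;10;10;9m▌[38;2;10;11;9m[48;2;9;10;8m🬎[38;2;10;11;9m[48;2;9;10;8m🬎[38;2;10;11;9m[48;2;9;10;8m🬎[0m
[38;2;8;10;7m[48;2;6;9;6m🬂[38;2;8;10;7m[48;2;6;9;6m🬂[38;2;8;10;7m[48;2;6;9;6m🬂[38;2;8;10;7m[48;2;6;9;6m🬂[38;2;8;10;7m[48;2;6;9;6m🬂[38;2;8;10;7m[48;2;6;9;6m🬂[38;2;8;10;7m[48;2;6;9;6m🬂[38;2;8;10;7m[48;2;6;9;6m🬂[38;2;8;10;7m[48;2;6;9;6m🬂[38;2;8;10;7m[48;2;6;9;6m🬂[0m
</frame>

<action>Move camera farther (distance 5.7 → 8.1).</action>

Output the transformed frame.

<frame>
[38;2;20;16;19m[48;2;18;15;17m🬂[38;2;20;16;19m[48;2;18;15;17m🬂[38;2;20;16;19m[48;2;18;15;17m🬂[38;2;20;16;19m[48;2;18;15;17m🬂[38;2;20;16;19m[48;2;18;15;17m🬂[38;2;20;16;19m[48;2;18;15;17m🬂[38;2;20;16;19m[48;2;18;15;17m🬂[38;2;20;16;19m[48;2;18;15;17m🬂[38;2;20;16;19m[48;2;18;15;17m🬂[38;2;20;16;19m[48;2;18;15;17m🬂[0m
[38;2;16;14;15m[48;2;15;13;14m🬎[38;2;16;14;15m[48;2;15;13;14m🬎[38;2;16;14;15m[48;2;15;13;14m🬎[38;2;16;14;15m[48;2;15;13;14m🬎[38;2;16;13;15m[48;2;168;66;46m🬕[38;2;17;14;16m[48;2;165;63;43m🬂[38;2;163;61;41m[48;2;16;13;15m🬓[38;2;16;14;15m[48;2;15;13;14m🬎[38;2;16;14;15m[48;2;15;13;14m🬎[38;2;16;14;15m[48;2;15;13;14m🬎[0m
[38;2;13;12;12m[48;2;12;12;11m🬎[38;2;13;12;12m[48;2;12;12;11m🬎[38;2;13;12;12m[48;2;12;12;11m🬎[38;2;13;12;12m[48;2;12;12;11m🬎[38;2;13;13;13m[48;2;214;111;91m🬀[38;2;178;76;56m[48;2;200;98;78m🬨[38;2;166;63;43m[48;2;12;12;11m🬀[38;2;13;12;12m[48;2;12;12;11m🬎[38;2;13;12;12m[48;2;12;12;11m🬎[38;2;13;12;12m[48;2;12;12;11m🬎[0m
[38;2;10;11;9m[48;2;9;10;8m🬎[38;2;10;11;9m[48;2;9;10;8m🬎[38;2;10;11;9m[48;2;9;10;8m🬎[38;2;10;11;9m[48;2;9;10;8m🬎[38;2;246;143;123m[48;2;19;11;8m🬁[38;2;206;104;84m[48;2;21;11;8m🬂[38;2;10;11;9m[48;2;9;10;8m🬎[38;2;10;11;9m[48;2;9;10;8m🬎[38;2;10;11;9m[48;2;9;10;8m🬎[38;2;10;11;9m[48;2;9;10;8m🬎[0m
[38;2;8;10;7m[48;2;6;9;6m🬂[38;2;8;10;7m[48;2;6;9;6m🬂[38;2;8;10;7m[48;2;6;9;6m🬂[38;2;8;10;7m[48;2;6;9;6m🬂[38;2;8;10;7m[48;2;6;9;6m🬂[38;2;8;10;7m[48;2;6;9;6m🬂[38;2;8;10;7m[48;2;6;9;6m🬂[38;2;8;10;7m[48;2;6;9;6m🬂[38;2;8;10;7m[48;2;6;9;6m🬂[38;2;8;10;7m[48;2;6;9;6m🬂[0m
</frame>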